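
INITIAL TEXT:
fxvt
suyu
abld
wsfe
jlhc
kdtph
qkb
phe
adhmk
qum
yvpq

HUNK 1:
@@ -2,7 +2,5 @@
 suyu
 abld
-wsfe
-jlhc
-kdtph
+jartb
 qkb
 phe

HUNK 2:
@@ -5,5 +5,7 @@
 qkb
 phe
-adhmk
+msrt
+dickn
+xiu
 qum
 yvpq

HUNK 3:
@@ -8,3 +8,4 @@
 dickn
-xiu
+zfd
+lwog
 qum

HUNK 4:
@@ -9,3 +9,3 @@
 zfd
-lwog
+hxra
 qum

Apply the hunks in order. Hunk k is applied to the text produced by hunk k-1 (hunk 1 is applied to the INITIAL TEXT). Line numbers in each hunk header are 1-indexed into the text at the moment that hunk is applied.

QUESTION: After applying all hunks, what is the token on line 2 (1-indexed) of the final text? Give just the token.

Hunk 1: at line 2 remove [wsfe,jlhc,kdtph] add [jartb] -> 9 lines: fxvt suyu abld jartb qkb phe adhmk qum yvpq
Hunk 2: at line 5 remove [adhmk] add [msrt,dickn,xiu] -> 11 lines: fxvt suyu abld jartb qkb phe msrt dickn xiu qum yvpq
Hunk 3: at line 8 remove [xiu] add [zfd,lwog] -> 12 lines: fxvt suyu abld jartb qkb phe msrt dickn zfd lwog qum yvpq
Hunk 4: at line 9 remove [lwog] add [hxra] -> 12 lines: fxvt suyu abld jartb qkb phe msrt dickn zfd hxra qum yvpq
Final line 2: suyu

Answer: suyu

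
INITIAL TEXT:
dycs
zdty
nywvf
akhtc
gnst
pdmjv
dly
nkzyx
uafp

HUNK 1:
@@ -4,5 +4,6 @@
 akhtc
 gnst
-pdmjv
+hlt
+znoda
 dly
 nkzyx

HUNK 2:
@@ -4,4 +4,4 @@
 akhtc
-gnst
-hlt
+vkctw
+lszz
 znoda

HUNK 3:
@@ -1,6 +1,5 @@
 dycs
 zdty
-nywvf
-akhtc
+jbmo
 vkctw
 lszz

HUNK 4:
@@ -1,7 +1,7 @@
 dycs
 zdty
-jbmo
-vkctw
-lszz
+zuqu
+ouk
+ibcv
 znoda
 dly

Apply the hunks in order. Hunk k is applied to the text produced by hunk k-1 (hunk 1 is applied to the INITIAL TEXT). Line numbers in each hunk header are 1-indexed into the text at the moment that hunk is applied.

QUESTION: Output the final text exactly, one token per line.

Hunk 1: at line 4 remove [pdmjv] add [hlt,znoda] -> 10 lines: dycs zdty nywvf akhtc gnst hlt znoda dly nkzyx uafp
Hunk 2: at line 4 remove [gnst,hlt] add [vkctw,lszz] -> 10 lines: dycs zdty nywvf akhtc vkctw lszz znoda dly nkzyx uafp
Hunk 3: at line 1 remove [nywvf,akhtc] add [jbmo] -> 9 lines: dycs zdty jbmo vkctw lszz znoda dly nkzyx uafp
Hunk 4: at line 1 remove [jbmo,vkctw,lszz] add [zuqu,ouk,ibcv] -> 9 lines: dycs zdty zuqu ouk ibcv znoda dly nkzyx uafp

Answer: dycs
zdty
zuqu
ouk
ibcv
znoda
dly
nkzyx
uafp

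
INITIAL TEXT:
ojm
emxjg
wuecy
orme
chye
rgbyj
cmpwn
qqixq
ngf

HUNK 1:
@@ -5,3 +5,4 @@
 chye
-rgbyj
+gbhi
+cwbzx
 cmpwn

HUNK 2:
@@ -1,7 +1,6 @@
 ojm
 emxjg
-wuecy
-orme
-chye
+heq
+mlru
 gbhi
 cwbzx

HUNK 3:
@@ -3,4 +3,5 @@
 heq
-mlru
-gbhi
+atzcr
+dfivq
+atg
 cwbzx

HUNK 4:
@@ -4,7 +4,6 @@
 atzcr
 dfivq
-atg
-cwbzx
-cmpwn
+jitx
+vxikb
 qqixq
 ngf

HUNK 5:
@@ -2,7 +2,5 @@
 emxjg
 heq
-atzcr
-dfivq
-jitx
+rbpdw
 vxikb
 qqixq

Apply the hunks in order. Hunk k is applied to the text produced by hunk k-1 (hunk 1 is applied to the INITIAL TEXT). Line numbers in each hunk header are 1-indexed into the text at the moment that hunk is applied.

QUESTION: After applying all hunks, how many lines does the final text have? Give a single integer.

Answer: 7

Derivation:
Hunk 1: at line 5 remove [rgbyj] add [gbhi,cwbzx] -> 10 lines: ojm emxjg wuecy orme chye gbhi cwbzx cmpwn qqixq ngf
Hunk 2: at line 1 remove [wuecy,orme,chye] add [heq,mlru] -> 9 lines: ojm emxjg heq mlru gbhi cwbzx cmpwn qqixq ngf
Hunk 3: at line 3 remove [mlru,gbhi] add [atzcr,dfivq,atg] -> 10 lines: ojm emxjg heq atzcr dfivq atg cwbzx cmpwn qqixq ngf
Hunk 4: at line 4 remove [atg,cwbzx,cmpwn] add [jitx,vxikb] -> 9 lines: ojm emxjg heq atzcr dfivq jitx vxikb qqixq ngf
Hunk 5: at line 2 remove [atzcr,dfivq,jitx] add [rbpdw] -> 7 lines: ojm emxjg heq rbpdw vxikb qqixq ngf
Final line count: 7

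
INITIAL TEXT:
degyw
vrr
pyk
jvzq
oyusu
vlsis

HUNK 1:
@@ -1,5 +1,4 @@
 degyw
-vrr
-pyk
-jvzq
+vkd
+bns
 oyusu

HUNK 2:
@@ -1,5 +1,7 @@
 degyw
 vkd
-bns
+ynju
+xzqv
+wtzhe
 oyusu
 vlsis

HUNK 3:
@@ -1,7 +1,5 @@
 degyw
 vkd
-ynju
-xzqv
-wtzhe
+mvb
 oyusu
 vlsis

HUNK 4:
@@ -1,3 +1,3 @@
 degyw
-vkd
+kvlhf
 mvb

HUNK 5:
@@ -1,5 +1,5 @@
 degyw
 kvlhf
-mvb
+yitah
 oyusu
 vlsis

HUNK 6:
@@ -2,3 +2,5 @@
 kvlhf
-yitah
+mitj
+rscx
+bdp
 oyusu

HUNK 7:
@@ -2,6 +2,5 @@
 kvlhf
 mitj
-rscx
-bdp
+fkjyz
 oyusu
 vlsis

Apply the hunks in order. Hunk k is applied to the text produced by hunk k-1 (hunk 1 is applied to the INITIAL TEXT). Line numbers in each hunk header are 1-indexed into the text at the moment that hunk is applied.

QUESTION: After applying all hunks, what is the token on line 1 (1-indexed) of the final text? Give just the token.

Hunk 1: at line 1 remove [vrr,pyk,jvzq] add [vkd,bns] -> 5 lines: degyw vkd bns oyusu vlsis
Hunk 2: at line 1 remove [bns] add [ynju,xzqv,wtzhe] -> 7 lines: degyw vkd ynju xzqv wtzhe oyusu vlsis
Hunk 3: at line 1 remove [ynju,xzqv,wtzhe] add [mvb] -> 5 lines: degyw vkd mvb oyusu vlsis
Hunk 4: at line 1 remove [vkd] add [kvlhf] -> 5 lines: degyw kvlhf mvb oyusu vlsis
Hunk 5: at line 1 remove [mvb] add [yitah] -> 5 lines: degyw kvlhf yitah oyusu vlsis
Hunk 6: at line 2 remove [yitah] add [mitj,rscx,bdp] -> 7 lines: degyw kvlhf mitj rscx bdp oyusu vlsis
Hunk 7: at line 2 remove [rscx,bdp] add [fkjyz] -> 6 lines: degyw kvlhf mitj fkjyz oyusu vlsis
Final line 1: degyw

Answer: degyw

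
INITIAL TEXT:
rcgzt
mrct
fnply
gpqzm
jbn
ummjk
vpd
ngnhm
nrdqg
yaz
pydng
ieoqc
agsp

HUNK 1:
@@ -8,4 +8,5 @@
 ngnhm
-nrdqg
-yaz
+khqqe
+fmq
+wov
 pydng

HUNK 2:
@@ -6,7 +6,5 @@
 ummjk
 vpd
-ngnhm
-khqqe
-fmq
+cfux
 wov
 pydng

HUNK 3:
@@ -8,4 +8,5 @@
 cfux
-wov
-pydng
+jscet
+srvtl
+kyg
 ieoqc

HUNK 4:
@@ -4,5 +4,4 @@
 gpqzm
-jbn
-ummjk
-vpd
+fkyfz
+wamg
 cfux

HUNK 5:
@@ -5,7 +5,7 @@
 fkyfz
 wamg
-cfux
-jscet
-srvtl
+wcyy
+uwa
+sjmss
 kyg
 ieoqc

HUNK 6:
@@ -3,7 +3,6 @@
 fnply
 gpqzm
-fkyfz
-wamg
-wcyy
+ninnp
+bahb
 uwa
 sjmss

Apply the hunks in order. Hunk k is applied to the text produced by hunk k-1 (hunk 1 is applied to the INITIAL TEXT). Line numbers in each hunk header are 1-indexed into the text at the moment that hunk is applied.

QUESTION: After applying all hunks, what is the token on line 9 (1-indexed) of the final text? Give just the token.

Answer: kyg

Derivation:
Hunk 1: at line 8 remove [nrdqg,yaz] add [khqqe,fmq,wov] -> 14 lines: rcgzt mrct fnply gpqzm jbn ummjk vpd ngnhm khqqe fmq wov pydng ieoqc agsp
Hunk 2: at line 6 remove [ngnhm,khqqe,fmq] add [cfux] -> 12 lines: rcgzt mrct fnply gpqzm jbn ummjk vpd cfux wov pydng ieoqc agsp
Hunk 3: at line 8 remove [wov,pydng] add [jscet,srvtl,kyg] -> 13 lines: rcgzt mrct fnply gpqzm jbn ummjk vpd cfux jscet srvtl kyg ieoqc agsp
Hunk 4: at line 4 remove [jbn,ummjk,vpd] add [fkyfz,wamg] -> 12 lines: rcgzt mrct fnply gpqzm fkyfz wamg cfux jscet srvtl kyg ieoqc agsp
Hunk 5: at line 5 remove [cfux,jscet,srvtl] add [wcyy,uwa,sjmss] -> 12 lines: rcgzt mrct fnply gpqzm fkyfz wamg wcyy uwa sjmss kyg ieoqc agsp
Hunk 6: at line 3 remove [fkyfz,wamg,wcyy] add [ninnp,bahb] -> 11 lines: rcgzt mrct fnply gpqzm ninnp bahb uwa sjmss kyg ieoqc agsp
Final line 9: kyg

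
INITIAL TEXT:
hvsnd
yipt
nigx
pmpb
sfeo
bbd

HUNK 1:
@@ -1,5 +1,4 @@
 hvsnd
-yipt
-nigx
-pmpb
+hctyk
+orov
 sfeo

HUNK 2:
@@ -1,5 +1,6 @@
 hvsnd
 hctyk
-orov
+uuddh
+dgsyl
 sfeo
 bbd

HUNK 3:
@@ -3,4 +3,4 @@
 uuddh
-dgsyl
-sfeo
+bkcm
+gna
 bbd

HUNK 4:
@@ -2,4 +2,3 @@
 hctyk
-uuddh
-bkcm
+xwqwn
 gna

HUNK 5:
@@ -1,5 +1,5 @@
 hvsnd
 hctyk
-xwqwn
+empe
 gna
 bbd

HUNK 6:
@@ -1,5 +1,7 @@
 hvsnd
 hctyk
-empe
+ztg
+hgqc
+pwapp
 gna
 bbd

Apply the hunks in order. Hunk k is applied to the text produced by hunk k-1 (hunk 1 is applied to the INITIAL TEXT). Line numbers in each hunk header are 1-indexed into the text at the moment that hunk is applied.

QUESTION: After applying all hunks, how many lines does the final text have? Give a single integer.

Hunk 1: at line 1 remove [yipt,nigx,pmpb] add [hctyk,orov] -> 5 lines: hvsnd hctyk orov sfeo bbd
Hunk 2: at line 1 remove [orov] add [uuddh,dgsyl] -> 6 lines: hvsnd hctyk uuddh dgsyl sfeo bbd
Hunk 3: at line 3 remove [dgsyl,sfeo] add [bkcm,gna] -> 6 lines: hvsnd hctyk uuddh bkcm gna bbd
Hunk 4: at line 2 remove [uuddh,bkcm] add [xwqwn] -> 5 lines: hvsnd hctyk xwqwn gna bbd
Hunk 5: at line 1 remove [xwqwn] add [empe] -> 5 lines: hvsnd hctyk empe gna bbd
Hunk 6: at line 1 remove [empe] add [ztg,hgqc,pwapp] -> 7 lines: hvsnd hctyk ztg hgqc pwapp gna bbd
Final line count: 7

Answer: 7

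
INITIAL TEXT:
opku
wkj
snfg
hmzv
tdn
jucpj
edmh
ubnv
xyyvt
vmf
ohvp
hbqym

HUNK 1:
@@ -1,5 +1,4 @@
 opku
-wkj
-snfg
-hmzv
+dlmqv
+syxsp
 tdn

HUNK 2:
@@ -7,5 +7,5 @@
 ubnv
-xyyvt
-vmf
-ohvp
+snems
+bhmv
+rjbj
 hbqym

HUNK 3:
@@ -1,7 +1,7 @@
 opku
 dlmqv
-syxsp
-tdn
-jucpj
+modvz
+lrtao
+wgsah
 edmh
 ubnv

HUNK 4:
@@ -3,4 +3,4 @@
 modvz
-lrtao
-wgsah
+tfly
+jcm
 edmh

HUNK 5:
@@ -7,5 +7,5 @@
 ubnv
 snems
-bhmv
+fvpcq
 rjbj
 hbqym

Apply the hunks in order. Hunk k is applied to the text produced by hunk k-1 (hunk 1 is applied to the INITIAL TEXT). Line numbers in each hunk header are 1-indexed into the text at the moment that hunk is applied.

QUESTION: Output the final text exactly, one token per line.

Answer: opku
dlmqv
modvz
tfly
jcm
edmh
ubnv
snems
fvpcq
rjbj
hbqym

Derivation:
Hunk 1: at line 1 remove [wkj,snfg,hmzv] add [dlmqv,syxsp] -> 11 lines: opku dlmqv syxsp tdn jucpj edmh ubnv xyyvt vmf ohvp hbqym
Hunk 2: at line 7 remove [xyyvt,vmf,ohvp] add [snems,bhmv,rjbj] -> 11 lines: opku dlmqv syxsp tdn jucpj edmh ubnv snems bhmv rjbj hbqym
Hunk 3: at line 1 remove [syxsp,tdn,jucpj] add [modvz,lrtao,wgsah] -> 11 lines: opku dlmqv modvz lrtao wgsah edmh ubnv snems bhmv rjbj hbqym
Hunk 4: at line 3 remove [lrtao,wgsah] add [tfly,jcm] -> 11 lines: opku dlmqv modvz tfly jcm edmh ubnv snems bhmv rjbj hbqym
Hunk 5: at line 7 remove [bhmv] add [fvpcq] -> 11 lines: opku dlmqv modvz tfly jcm edmh ubnv snems fvpcq rjbj hbqym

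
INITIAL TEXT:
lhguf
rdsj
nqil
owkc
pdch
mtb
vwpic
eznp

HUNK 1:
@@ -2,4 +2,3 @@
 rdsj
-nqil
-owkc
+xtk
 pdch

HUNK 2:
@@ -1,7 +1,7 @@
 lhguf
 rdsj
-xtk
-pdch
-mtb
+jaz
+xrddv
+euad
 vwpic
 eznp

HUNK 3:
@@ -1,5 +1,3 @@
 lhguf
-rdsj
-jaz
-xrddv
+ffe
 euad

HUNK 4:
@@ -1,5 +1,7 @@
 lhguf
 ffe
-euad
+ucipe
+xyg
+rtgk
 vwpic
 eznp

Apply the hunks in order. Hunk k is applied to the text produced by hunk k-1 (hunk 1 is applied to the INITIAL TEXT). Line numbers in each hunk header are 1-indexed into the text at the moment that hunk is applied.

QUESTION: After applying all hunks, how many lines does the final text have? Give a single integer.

Hunk 1: at line 2 remove [nqil,owkc] add [xtk] -> 7 lines: lhguf rdsj xtk pdch mtb vwpic eznp
Hunk 2: at line 1 remove [xtk,pdch,mtb] add [jaz,xrddv,euad] -> 7 lines: lhguf rdsj jaz xrddv euad vwpic eznp
Hunk 3: at line 1 remove [rdsj,jaz,xrddv] add [ffe] -> 5 lines: lhguf ffe euad vwpic eznp
Hunk 4: at line 1 remove [euad] add [ucipe,xyg,rtgk] -> 7 lines: lhguf ffe ucipe xyg rtgk vwpic eznp
Final line count: 7

Answer: 7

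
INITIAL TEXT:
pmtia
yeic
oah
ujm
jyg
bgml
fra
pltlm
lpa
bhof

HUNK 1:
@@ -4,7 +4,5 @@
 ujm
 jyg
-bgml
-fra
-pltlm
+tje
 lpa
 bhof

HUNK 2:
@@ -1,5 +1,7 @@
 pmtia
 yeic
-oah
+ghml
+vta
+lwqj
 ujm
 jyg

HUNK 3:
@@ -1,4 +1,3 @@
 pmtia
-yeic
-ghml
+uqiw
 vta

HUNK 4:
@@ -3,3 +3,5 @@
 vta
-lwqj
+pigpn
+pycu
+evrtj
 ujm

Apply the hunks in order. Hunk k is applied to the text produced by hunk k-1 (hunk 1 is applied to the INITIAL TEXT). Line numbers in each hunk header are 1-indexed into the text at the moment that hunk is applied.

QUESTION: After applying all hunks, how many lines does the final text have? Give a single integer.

Answer: 11

Derivation:
Hunk 1: at line 4 remove [bgml,fra,pltlm] add [tje] -> 8 lines: pmtia yeic oah ujm jyg tje lpa bhof
Hunk 2: at line 1 remove [oah] add [ghml,vta,lwqj] -> 10 lines: pmtia yeic ghml vta lwqj ujm jyg tje lpa bhof
Hunk 3: at line 1 remove [yeic,ghml] add [uqiw] -> 9 lines: pmtia uqiw vta lwqj ujm jyg tje lpa bhof
Hunk 4: at line 3 remove [lwqj] add [pigpn,pycu,evrtj] -> 11 lines: pmtia uqiw vta pigpn pycu evrtj ujm jyg tje lpa bhof
Final line count: 11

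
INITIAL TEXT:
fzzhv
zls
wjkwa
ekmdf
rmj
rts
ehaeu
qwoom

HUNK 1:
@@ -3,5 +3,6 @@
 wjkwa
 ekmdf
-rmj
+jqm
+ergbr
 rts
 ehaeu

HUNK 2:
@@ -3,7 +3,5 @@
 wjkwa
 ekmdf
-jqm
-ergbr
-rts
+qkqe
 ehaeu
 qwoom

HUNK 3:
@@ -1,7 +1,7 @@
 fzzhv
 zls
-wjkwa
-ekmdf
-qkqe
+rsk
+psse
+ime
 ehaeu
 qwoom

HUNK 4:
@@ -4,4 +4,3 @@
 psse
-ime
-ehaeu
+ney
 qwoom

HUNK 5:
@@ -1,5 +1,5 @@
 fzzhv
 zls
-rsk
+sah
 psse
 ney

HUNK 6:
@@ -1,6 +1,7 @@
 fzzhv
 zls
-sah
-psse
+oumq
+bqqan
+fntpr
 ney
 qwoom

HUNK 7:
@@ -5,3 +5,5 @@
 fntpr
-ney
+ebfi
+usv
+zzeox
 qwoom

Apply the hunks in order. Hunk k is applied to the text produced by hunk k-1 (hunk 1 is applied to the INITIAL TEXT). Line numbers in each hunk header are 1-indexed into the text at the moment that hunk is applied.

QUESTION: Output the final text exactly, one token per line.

Hunk 1: at line 3 remove [rmj] add [jqm,ergbr] -> 9 lines: fzzhv zls wjkwa ekmdf jqm ergbr rts ehaeu qwoom
Hunk 2: at line 3 remove [jqm,ergbr,rts] add [qkqe] -> 7 lines: fzzhv zls wjkwa ekmdf qkqe ehaeu qwoom
Hunk 3: at line 1 remove [wjkwa,ekmdf,qkqe] add [rsk,psse,ime] -> 7 lines: fzzhv zls rsk psse ime ehaeu qwoom
Hunk 4: at line 4 remove [ime,ehaeu] add [ney] -> 6 lines: fzzhv zls rsk psse ney qwoom
Hunk 5: at line 1 remove [rsk] add [sah] -> 6 lines: fzzhv zls sah psse ney qwoom
Hunk 6: at line 1 remove [sah,psse] add [oumq,bqqan,fntpr] -> 7 lines: fzzhv zls oumq bqqan fntpr ney qwoom
Hunk 7: at line 5 remove [ney] add [ebfi,usv,zzeox] -> 9 lines: fzzhv zls oumq bqqan fntpr ebfi usv zzeox qwoom

Answer: fzzhv
zls
oumq
bqqan
fntpr
ebfi
usv
zzeox
qwoom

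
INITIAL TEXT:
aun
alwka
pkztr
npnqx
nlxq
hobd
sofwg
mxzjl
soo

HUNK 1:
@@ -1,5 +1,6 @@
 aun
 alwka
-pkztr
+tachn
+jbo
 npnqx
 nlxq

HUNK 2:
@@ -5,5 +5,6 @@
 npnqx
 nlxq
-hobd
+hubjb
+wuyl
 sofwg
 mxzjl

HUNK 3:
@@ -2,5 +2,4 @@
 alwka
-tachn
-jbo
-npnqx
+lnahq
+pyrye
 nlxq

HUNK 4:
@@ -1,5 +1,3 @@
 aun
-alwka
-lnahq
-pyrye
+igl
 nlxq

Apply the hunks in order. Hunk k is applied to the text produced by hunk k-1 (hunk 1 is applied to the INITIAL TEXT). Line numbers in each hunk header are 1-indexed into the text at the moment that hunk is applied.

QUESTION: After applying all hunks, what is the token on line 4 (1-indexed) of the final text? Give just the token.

Hunk 1: at line 1 remove [pkztr] add [tachn,jbo] -> 10 lines: aun alwka tachn jbo npnqx nlxq hobd sofwg mxzjl soo
Hunk 2: at line 5 remove [hobd] add [hubjb,wuyl] -> 11 lines: aun alwka tachn jbo npnqx nlxq hubjb wuyl sofwg mxzjl soo
Hunk 3: at line 2 remove [tachn,jbo,npnqx] add [lnahq,pyrye] -> 10 lines: aun alwka lnahq pyrye nlxq hubjb wuyl sofwg mxzjl soo
Hunk 4: at line 1 remove [alwka,lnahq,pyrye] add [igl] -> 8 lines: aun igl nlxq hubjb wuyl sofwg mxzjl soo
Final line 4: hubjb

Answer: hubjb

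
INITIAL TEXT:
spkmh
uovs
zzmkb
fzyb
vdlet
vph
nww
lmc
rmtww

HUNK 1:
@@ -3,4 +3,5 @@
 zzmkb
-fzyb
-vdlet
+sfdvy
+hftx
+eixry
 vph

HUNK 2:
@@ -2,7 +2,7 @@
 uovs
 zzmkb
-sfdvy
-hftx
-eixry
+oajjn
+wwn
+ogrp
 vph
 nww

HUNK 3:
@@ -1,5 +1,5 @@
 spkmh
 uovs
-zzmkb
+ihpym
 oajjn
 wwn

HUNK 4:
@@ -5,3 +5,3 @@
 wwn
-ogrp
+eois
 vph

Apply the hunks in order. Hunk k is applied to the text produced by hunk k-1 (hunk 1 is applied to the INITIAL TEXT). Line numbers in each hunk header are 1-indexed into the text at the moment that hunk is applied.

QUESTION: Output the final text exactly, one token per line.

Hunk 1: at line 3 remove [fzyb,vdlet] add [sfdvy,hftx,eixry] -> 10 lines: spkmh uovs zzmkb sfdvy hftx eixry vph nww lmc rmtww
Hunk 2: at line 2 remove [sfdvy,hftx,eixry] add [oajjn,wwn,ogrp] -> 10 lines: spkmh uovs zzmkb oajjn wwn ogrp vph nww lmc rmtww
Hunk 3: at line 1 remove [zzmkb] add [ihpym] -> 10 lines: spkmh uovs ihpym oajjn wwn ogrp vph nww lmc rmtww
Hunk 4: at line 5 remove [ogrp] add [eois] -> 10 lines: spkmh uovs ihpym oajjn wwn eois vph nww lmc rmtww

Answer: spkmh
uovs
ihpym
oajjn
wwn
eois
vph
nww
lmc
rmtww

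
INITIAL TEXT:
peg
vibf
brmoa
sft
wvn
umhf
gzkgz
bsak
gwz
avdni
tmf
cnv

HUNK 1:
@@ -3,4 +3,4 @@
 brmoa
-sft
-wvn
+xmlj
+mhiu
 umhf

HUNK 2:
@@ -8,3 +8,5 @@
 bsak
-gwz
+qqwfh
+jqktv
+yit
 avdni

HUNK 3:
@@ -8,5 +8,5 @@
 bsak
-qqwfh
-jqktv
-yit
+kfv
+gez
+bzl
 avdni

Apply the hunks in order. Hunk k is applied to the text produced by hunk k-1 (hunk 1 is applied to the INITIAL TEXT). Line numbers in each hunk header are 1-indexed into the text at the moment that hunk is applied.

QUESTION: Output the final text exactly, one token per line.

Hunk 1: at line 3 remove [sft,wvn] add [xmlj,mhiu] -> 12 lines: peg vibf brmoa xmlj mhiu umhf gzkgz bsak gwz avdni tmf cnv
Hunk 2: at line 8 remove [gwz] add [qqwfh,jqktv,yit] -> 14 lines: peg vibf brmoa xmlj mhiu umhf gzkgz bsak qqwfh jqktv yit avdni tmf cnv
Hunk 3: at line 8 remove [qqwfh,jqktv,yit] add [kfv,gez,bzl] -> 14 lines: peg vibf brmoa xmlj mhiu umhf gzkgz bsak kfv gez bzl avdni tmf cnv

Answer: peg
vibf
brmoa
xmlj
mhiu
umhf
gzkgz
bsak
kfv
gez
bzl
avdni
tmf
cnv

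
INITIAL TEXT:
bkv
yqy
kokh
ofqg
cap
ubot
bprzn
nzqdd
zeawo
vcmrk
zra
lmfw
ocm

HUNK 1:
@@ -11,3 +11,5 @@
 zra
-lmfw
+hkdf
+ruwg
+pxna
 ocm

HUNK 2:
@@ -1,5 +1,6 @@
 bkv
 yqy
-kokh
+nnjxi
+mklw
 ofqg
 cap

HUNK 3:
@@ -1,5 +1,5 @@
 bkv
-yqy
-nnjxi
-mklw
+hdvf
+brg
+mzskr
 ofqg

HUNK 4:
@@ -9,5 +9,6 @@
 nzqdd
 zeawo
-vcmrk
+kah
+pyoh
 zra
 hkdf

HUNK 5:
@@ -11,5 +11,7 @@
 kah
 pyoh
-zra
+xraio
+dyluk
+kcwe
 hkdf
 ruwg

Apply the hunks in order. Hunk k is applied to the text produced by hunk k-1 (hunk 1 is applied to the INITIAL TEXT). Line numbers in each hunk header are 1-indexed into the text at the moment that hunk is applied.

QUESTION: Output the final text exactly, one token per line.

Answer: bkv
hdvf
brg
mzskr
ofqg
cap
ubot
bprzn
nzqdd
zeawo
kah
pyoh
xraio
dyluk
kcwe
hkdf
ruwg
pxna
ocm

Derivation:
Hunk 1: at line 11 remove [lmfw] add [hkdf,ruwg,pxna] -> 15 lines: bkv yqy kokh ofqg cap ubot bprzn nzqdd zeawo vcmrk zra hkdf ruwg pxna ocm
Hunk 2: at line 1 remove [kokh] add [nnjxi,mklw] -> 16 lines: bkv yqy nnjxi mklw ofqg cap ubot bprzn nzqdd zeawo vcmrk zra hkdf ruwg pxna ocm
Hunk 3: at line 1 remove [yqy,nnjxi,mklw] add [hdvf,brg,mzskr] -> 16 lines: bkv hdvf brg mzskr ofqg cap ubot bprzn nzqdd zeawo vcmrk zra hkdf ruwg pxna ocm
Hunk 4: at line 9 remove [vcmrk] add [kah,pyoh] -> 17 lines: bkv hdvf brg mzskr ofqg cap ubot bprzn nzqdd zeawo kah pyoh zra hkdf ruwg pxna ocm
Hunk 5: at line 11 remove [zra] add [xraio,dyluk,kcwe] -> 19 lines: bkv hdvf brg mzskr ofqg cap ubot bprzn nzqdd zeawo kah pyoh xraio dyluk kcwe hkdf ruwg pxna ocm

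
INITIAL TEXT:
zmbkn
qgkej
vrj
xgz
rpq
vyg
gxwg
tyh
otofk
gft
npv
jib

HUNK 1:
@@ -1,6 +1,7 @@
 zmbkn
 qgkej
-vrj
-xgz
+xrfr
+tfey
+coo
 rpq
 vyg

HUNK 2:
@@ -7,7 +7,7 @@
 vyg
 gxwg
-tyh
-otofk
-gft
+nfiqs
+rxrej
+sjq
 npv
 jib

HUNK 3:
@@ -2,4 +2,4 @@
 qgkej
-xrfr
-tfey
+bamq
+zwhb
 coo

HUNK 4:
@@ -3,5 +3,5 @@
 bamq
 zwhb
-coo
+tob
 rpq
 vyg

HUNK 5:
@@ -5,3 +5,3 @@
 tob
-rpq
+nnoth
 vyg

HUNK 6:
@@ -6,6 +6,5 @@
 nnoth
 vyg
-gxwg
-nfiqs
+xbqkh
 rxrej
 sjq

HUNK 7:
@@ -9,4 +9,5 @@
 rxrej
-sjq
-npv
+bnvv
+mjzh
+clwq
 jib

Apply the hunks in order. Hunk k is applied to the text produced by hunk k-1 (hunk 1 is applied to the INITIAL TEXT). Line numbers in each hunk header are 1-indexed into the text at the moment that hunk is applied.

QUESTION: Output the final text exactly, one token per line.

Answer: zmbkn
qgkej
bamq
zwhb
tob
nnoth
vyg
xbqkh
rxrej
bnvv
mjzh
clwq
jib

Derivation:
Hunk 1: at line 1 remove [vrj,xgz] add [xrfr,tfey,coo] -> 13 lines: zmbkn qgkej xrfr tfey coo rpq vyg gxwg tyh otofk gft npv jib
Hunk 2: at line 7 remove [tyh,otofk,gft] add [nfiqs,rxrej,sjq] -> 13 lines: zmbkn qgkej xrfr tfey coo rpq vyg gxwg nfiqs rxrej sjq npv jib
Hunk 3: at line 2 remove [xrfr,tfey] add [bamq,zwhb] -> 13 lines: zmbkn qgkej bamq zwhb coo rpq vyg gxwg nfiqs rxrej sjq npv jib
Hunk 4: at line 3 remove [coo] add [tob] -> 13 lines: zmbkn qgkej bamq zwhb tob rpq vyg gxwg nfiqs rxrej sjq npv jib
Hunk 5: at line 5 remove [rpq] add [nnoth] -> 13 lines: zmbkn qgkej bamq zwhb tob nnoth vyg gxwg nfiqs rxrej sjq npv jib
Hunk 6: at line 6 remove [gxwg,nfiqs] add [xbqkh] -> 12 lines: zmbkn qgkej bamq zwhb tob nnoth vyg xbqkh rxrej sjq npv jib
Hunk 7: at line 9 remove [sjq,npv] add [bnvv,mjzh,clwq] -> 13 lines: zmbkn qgkej bamq zwhb tob nnoth vyg xbqkh rxrej bnvv mjzh clwq jib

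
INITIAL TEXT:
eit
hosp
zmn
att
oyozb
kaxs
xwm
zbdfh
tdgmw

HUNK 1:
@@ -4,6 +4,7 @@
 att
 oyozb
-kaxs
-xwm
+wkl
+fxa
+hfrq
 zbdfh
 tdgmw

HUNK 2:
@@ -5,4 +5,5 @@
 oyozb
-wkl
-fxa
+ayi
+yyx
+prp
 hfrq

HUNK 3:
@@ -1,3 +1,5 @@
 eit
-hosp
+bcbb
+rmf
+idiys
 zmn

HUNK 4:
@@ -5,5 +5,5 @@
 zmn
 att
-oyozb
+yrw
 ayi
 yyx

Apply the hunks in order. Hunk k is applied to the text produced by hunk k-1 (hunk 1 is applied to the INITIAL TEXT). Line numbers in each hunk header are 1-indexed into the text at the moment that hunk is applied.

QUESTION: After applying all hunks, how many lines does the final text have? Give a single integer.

Hunk 1: at line 4 remove [kaxs,xwm] add [wkl,fxa,hfrq] -> 10 lines: eit hosp zmn att oyozb wkl fxa hfrq zbdfh tdgmw
Hunk 2: at line 5 remove [wkl,fxa] add [ayi,yyx,prp] -> 11 lines: eit hosp zmn att oyozb ayi yyx prp hfrq zbdfh tdgmw
Hunk 3: at line 1 remove [hosp] add [bcbb,rmf,idiys] -> 13 lines: eit bcbb rmf idiys zmn att oyozb ayi yyx prp hfrq zbdfh tdgmw
Hunk 4: at line 5 remove [oyozb] add [yrw] -> 13 lines: eit bcbb rmf idiys zmn att yrw ayi yyx prp hfrq zbdfh tdgmw
Final line count: 13

Answer: 13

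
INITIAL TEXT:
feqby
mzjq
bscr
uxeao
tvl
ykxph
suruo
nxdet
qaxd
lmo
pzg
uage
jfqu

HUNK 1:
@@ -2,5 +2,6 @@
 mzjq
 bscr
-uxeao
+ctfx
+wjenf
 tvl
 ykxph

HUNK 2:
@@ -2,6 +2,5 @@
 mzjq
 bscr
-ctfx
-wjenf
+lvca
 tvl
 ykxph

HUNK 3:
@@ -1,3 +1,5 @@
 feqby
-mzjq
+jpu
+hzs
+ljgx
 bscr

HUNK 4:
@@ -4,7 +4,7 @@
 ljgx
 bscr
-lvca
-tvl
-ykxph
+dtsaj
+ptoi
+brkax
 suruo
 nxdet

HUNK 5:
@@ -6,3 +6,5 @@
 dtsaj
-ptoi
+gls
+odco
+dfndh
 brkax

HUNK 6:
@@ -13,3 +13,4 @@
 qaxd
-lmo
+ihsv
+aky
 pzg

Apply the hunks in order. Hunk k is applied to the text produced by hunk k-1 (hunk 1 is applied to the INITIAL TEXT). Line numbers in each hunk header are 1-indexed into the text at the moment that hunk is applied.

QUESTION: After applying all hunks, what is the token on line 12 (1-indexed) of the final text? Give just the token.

Hunk 1: at line 2 remove [uxeao] add [ctfx,wjenf] -> 14 lines: feqby mzjq bscr ctfx wjenf tvl ykxph suruo nxdet qaxd lmo pzg uage jfqu
Hunk 2: at line 2 remove [ctfx,wjenf] add [lvca] -> 13 lines: feqby mzjq bscr lvca tvl ykxph suruo nxdet qaxd lmo pzg uage jfqu
Hunk 3: at line 1 remove [mzjq] add [jpu,hzs,ljgx] -> 15 lines: feqby jpu hzs ljgx bscr lvca tvl ykxph suruo nxdet qaxd lmo pzg uage jfqu
Hunk 4: at line 4 remove [lvca,tvl,ykxph] add [dtsaj,ptoi,brkax] -> 15 lines: feqby jpu hzs ljgx bscr dtsaj ptoi brkax suruo nxdet qaxd lmo pzg uage jfqu
Hunk 5: at line 6 remove [ptoi] add [gls,odco,dfndh] -> 17 lines: feqby jpu hzs ljgx bscr dtsaj gls odco dfndh brkax suruo nxdet qaxd lmo pzg uage jfqu
Hunk 6: at line 13 remove [lmo] add [ihsv,aky] -> 18 lines: feqby jpu hzs ljgx bscr dtsaj gls odco dfndh brkax suruo nxdet qaxd ihsv aky pzg uage jfqu
Final line 12: nxdet

Answer: nxdet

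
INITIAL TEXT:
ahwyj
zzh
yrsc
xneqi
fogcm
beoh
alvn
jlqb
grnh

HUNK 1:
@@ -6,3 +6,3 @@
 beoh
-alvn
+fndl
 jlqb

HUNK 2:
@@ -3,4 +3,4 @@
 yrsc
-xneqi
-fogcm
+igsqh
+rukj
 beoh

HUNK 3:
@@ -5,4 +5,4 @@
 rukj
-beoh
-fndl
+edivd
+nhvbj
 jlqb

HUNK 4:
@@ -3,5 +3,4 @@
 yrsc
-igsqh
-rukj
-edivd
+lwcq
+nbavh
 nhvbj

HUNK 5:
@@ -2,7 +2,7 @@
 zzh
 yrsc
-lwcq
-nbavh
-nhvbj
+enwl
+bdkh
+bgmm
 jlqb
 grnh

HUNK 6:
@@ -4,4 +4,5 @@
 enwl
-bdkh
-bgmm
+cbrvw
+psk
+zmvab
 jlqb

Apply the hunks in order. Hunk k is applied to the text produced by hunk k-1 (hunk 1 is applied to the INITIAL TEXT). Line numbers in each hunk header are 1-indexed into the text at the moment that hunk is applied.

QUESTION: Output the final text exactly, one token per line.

Answer: ahwyj
zzh
yrsc
enwl
cbrvw
psk
zmvab
jlqb
grnh

Derivation:
Hunk 1: at line 6 remove [alvn] add [fndl] -> 9 lines: ahwyj zzh yrsc xneqi fogcm beoh fndl jlqb grnh
Hunk 2: at line 3 remove [xneqi,fogcm] add [igsqh,rukj] -> 9 lines: ahwyj zzh yrsc igsqh rukj beoh fndl jlqb grnh
Hunk 3: at line 5 remove [beoh,fndl] add [edivd,nhvbj] -> 9 lines: ahwyj zzh yrsc igsqh rukj edivd nhvbj jlqb grnh
Hunk 4: at line 3 remove [igsqh,rukj,edivd] add [lwcq,nbavh] -> 8 lines: ahwyj zzh yrsc lwcq nbavh nhvbj jlqb grnh
Hunk 5: at line 2 remove [lwcq,nbavh,nhvbj] add [enwl,bdkh,bgmm] -> 8 lines: ahwyj zzh yrsc enwl bdkh bgmm jlqb grnh
Hunk 6: at line 4 remove [bdkh,bgmm] add [cbrvw,psk,zmvab] -> 9 lines: ahwyj zzh yrsc enwl cbrvw psk zmvab jlqb grnh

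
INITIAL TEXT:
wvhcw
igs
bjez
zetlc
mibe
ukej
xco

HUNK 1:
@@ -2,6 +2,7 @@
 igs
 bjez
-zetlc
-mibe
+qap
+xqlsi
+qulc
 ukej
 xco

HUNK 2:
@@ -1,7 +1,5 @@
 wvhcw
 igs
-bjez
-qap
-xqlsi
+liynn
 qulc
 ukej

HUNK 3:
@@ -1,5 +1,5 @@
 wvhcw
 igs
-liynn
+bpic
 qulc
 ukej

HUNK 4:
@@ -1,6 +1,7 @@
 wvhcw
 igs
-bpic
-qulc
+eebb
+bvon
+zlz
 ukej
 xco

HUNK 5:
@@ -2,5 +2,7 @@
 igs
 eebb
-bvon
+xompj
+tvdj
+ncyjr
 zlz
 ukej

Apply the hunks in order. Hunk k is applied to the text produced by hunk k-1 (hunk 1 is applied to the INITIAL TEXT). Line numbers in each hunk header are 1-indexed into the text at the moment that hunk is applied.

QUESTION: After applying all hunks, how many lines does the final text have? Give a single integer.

Answer: 9

Derivation:
Hunk 1: at line 2 remove [zetlc,mibe] add [qap,xqlsi,qulc] -> 8 lines: wvhcw igs bjez qap xqlsi qulc ukej xco
Hunk 2: at line 1 remove [bjez,qap,xqlsi] add [liynn] -> 6 lines: wvhcw igs liynn qulc ukej xco
Hunk 3: at line 1 remove [liynn] add [bpic] -> 6 lines: wvhcw igs bpic qulc ukej xco
Hunk 4: at line 1 remove [bpic,qulc] add [eebb,bvon,zlz] -> 7 lines: wvhcw igs eebb bvon zlz ukej xco
Hunk 5: at line 2 remove [bvon] add [xompj,tvdj,ncyjr] -> 9 lines: wvhcw igs eebb xompj tvdj ncyjr zlz ukej xco
Final line count: 9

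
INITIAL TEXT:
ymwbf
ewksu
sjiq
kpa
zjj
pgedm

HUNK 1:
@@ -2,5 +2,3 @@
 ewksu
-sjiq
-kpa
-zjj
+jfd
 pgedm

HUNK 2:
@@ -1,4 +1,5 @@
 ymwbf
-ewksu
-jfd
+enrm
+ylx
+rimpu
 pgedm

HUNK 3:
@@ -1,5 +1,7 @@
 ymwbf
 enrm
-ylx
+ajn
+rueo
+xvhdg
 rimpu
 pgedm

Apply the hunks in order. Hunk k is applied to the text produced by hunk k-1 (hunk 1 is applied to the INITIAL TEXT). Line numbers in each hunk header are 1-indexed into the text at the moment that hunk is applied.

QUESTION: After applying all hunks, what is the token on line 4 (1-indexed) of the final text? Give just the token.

Hunk 1: at line 2 remove [sjiq,kpa,zjj] add [jfd] -> 4 lines: ymwbf ewksu jfd pgedm
Hunk 2: at line 1 remove [ewksu,jfd] add [enrm,ylx,rimpu] -> 5 lines: ymwbf enrm ylx rimpu pgedm
Hunk 3: at line 1 remove [ylx] add [ajn,rueo,xvhdg] -> 7 lines: ymwbf enrm ajn rueo xvhdg rimpu pgedm
Final line 4: rueo

Answer: rueo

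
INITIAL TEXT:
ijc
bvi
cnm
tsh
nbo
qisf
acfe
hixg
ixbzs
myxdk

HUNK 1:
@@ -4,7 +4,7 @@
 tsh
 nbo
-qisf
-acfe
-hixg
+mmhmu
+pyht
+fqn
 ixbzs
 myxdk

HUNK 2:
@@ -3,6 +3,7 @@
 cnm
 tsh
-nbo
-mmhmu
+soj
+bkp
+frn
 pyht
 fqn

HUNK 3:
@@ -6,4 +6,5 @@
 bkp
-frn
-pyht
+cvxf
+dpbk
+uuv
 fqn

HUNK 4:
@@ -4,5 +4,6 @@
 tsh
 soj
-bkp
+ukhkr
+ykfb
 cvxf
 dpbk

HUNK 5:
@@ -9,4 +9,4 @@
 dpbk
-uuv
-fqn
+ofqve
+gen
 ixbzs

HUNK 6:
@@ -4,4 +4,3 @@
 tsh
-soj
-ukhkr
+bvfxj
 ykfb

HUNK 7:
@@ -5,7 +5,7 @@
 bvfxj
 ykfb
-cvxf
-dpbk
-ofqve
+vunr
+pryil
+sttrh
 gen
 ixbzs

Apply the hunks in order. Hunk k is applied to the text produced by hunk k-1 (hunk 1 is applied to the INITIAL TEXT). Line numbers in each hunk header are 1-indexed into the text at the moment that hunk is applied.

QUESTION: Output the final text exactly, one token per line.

Answer: ijc
bvi
cnm
tsh
bvfxj
ykfb
vunr
pryil
sttrh
gen
ixbzs
myxdk

Derivation:
Hunk 1: at line 4 remove [qisf,acfe,hixg] add [mmhmu,pyht,fqn] -> 10 lines: ijc bvi cnm tsh nbo mmhmu pyht fqn ixbzs myxdk
Hunk 2: at line 3 remove [nbo,mmhmu] add [soj,bkp,frn] -> 11 lines: ijc bvi cnm tsh soj bkp frn pyht fqn ixbzs myxdk
Hunk 3: at line 6 remove [frn,pyht] add [cvxf,dpbk,uuv] -> 12 lines: ijc bvi cnm tsh soj bkp cvxf dpbk uuv fqn ixbzs myxdk
Hunk 4: at line 4 remove [bkp] add [ukhkr,ykfb] -> 13 lines: ijc bvi cnm tsh soj ukhkr ykfb cvxf dpbk uuv fqn ixbzs myxdk
Hunk 5: at line 9 remove [uuv,fqn] add [ofqve,gen] -> 13 lines: ijc bvi cnm tsh soj ukhkr ykfb cvxf dpbk ofqve gen ixbzs myxdk
Hunk 6: at line 4 remove [soj,ukhkr] add [bvfxj] -> 12 lines: ijc bvi cnm tsh bvfxj ykfb cvxf dpbk ofqve gen ixbzs myxdk
Hunk 7: at line 5 remove [cvxf,dpbk,ofqve] add [vunr,pryil,sttrh] -> 12 lines: ijc bvi cnm tsh bvfxj ykfb vunr pryil sttrh gen ixbzs myxdk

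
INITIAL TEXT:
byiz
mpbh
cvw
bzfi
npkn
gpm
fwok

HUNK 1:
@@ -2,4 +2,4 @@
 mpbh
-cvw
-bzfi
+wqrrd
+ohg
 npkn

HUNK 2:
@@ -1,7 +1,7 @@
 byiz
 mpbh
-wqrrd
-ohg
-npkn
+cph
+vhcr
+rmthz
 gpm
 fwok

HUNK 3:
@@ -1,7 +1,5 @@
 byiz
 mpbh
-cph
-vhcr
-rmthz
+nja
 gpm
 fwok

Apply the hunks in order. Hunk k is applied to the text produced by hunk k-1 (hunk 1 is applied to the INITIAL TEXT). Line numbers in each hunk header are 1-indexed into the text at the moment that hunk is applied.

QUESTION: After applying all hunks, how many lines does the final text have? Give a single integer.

Answer: 5

Derivation:
Hunk 1: at line 2 remove [cvw,bzfi] add [wqrrd,ohg] -> 7 lines: byiz mpbh wqrrd ohg npkn gpm fwok
Hunk 2: at line 1 remove [wqrrd,ohg,npkn] add [cph,vhcr,rmthz] -> 7 lines: byiz mpbh cph vhcr rmthz gpm fwok
Hunk 3: at line 1 remove [cph,vhcr,rmthz] add [nja] -> 5 lines: byiz mpbh nja gpm fwok
Final line count: 5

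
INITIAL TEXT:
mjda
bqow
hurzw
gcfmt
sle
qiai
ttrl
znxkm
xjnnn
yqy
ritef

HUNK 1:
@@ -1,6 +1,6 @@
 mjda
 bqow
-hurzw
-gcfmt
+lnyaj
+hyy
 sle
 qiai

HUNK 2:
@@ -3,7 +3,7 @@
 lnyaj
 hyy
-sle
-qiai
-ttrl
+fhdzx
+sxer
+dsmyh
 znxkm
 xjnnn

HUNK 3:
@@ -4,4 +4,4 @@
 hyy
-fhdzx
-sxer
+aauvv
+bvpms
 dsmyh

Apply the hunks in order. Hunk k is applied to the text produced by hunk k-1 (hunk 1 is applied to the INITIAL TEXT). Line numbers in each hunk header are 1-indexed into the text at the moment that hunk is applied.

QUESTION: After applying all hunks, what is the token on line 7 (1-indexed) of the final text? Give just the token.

Answer: dsmyh

Derivation:
Hunk 1: at line 1 remove [hurzw,gcfmt] add [lnyaj,hyy] -> 11 lines: mjda bqow lnyaj hyy sle qiai ttrl znxkm xjnnn yqy ritef
Hunk 2: at line 3 remove [sle,qiai,ttrl] add [fhdzx,sxer,dsmyh] -> 11 lines: mjda bqow lnyaj hyy fhdzx sxer dsmyh znxkm xjnnn yqy ritef
Hunk 3: at line 4 remove [fhdzx,sxer] add [aauvv,bvpms] -> 11 lines: mjda bqow lnyaj hyy aauvv bvpms dsmyh znxkm xjnnn yqy ritef
Final line 7: dsmyh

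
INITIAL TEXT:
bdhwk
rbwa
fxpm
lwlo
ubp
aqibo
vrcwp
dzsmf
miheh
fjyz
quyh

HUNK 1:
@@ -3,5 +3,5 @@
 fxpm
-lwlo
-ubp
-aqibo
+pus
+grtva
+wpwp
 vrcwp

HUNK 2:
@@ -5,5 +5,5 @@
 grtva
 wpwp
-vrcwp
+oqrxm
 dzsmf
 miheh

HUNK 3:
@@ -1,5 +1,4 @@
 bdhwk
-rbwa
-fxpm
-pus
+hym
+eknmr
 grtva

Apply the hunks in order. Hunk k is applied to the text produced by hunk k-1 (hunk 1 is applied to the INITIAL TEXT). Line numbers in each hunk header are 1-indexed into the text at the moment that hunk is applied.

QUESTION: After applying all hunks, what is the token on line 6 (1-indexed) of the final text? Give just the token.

Answer: oqrxm

Derivation:
Hunk 1: at line 3 remove [lwlo,ubp,aqibo] add [pus,grtva,wpwp] -> 11 lines: bdhwk rbwa fxpm pus grtva wpwp vrcwp dzsmf miheh fjyz quyh
Hunk 2: at line 5 remove [vrcwp] add [oqrxm] -> 11 lines: bdhwk rbwa fxpm pus grtva wpwp oqrxm dzsmf miheh fjyz quyh
Hunk 3: at line 1 remove [rbwa,fxpm,pus] add [hym,eknmr] -> 10 lines: bdhwk hym eknmr grtva wpwp oqrxm dzsmf miheh fjyz quyh
Final line 6: oqrxm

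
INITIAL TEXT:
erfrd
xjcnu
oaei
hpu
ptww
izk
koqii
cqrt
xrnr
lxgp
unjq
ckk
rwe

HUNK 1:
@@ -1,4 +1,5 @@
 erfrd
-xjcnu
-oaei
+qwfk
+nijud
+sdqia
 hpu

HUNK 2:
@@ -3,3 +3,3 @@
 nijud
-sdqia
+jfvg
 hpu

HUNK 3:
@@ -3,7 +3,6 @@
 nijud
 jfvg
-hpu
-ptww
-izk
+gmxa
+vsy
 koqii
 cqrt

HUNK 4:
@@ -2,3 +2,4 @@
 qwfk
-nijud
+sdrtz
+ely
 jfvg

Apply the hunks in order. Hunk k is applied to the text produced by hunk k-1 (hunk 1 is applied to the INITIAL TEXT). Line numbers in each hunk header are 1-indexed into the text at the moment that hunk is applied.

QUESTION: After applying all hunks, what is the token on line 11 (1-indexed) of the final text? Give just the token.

Hunk 1: at line 1 remove [xjcnu,oaei] add [qwfk,nijud,sdqia] -> 14 lines: erfrd qwfk nijud sdqia hpu ptww izk koqii cqrt xrnr lxgp unjq ckk rwe
Hunk 2: at line 3 remove [sdqia] add [jfvg] -> 14 lines: erfrd qwfk nijud jfvg hpu ptww izk koqii cqrt xrnr lxgp unjq ckk rwe
Hunk 3: at line 3 remove [hpu,ptww,izk] add [gmxa,vsy] -> 13 lines: erfrd qwfk nijud jfvg gmxa vsy koqii cqrt xrnr lxgp unjq ckk rwe
Hunk 4: at line 2 remove [nijud] add [sdrtz,ely] -> 14 lines: erfrd qwfk sdrtz ely jfvg gmxa vsy koqii cqrt xrnr lxgp unjq ckk rwe
Final line 11: lxgp

Answer: lxgp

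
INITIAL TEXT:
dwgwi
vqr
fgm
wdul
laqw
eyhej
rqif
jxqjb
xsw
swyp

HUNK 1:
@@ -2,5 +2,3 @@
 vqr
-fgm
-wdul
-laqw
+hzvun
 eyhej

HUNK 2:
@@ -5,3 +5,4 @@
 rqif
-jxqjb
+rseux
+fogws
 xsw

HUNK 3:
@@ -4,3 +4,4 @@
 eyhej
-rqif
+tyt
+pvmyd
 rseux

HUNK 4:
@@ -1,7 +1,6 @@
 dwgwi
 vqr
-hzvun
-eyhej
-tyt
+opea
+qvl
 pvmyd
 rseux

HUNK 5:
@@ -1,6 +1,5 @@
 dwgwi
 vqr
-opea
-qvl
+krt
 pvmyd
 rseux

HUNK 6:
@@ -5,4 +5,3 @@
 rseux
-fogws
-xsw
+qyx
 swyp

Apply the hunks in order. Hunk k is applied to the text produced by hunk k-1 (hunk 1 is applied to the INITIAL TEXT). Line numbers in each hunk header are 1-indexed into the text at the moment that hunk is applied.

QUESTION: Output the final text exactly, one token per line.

Answer: dwgwi
vqr
krt
pvmyd
rseux
qyx
swyp

Derivation:
Hunk 1: at line 2 remove [fgm,wdul,laqw] add [hzvun] -> 8 lines: dwgwi vqr hzvun eyhej rqif jxqjb xsw swyp
Hunk 2: at line 5 remove [jxqjb] add [rseux,fogws] -> 9 lines: dwgwi vqr hzvun eyhej rqif rseux fogws xsw swyp
Hunk 3: at line 4 remove [rqif] add [tyt,pvmyd] -> 10 lines: dwgwi vqr hzvun eyhej tyt pvmyd rseux fogws xsw swyp
Hunk 4: at line 1 remove [hzvun,eyhej,tyt] add [opea,qvl] -> 9 lines: dwgwi vqr opea qvl pvmyd rseux fogws xsw swyp
Hunk 5: at line 1 remove [opea,qvl] add [krt] -> 8 lines: dwgwi vqr krt pvmyd rseux fogws xsw swyp
Hunk 6: at line 5 remove [fogws,xsw] add [qyx] -> 7 lines: dwgwi vqr krt pvmyd rseux qyx swyp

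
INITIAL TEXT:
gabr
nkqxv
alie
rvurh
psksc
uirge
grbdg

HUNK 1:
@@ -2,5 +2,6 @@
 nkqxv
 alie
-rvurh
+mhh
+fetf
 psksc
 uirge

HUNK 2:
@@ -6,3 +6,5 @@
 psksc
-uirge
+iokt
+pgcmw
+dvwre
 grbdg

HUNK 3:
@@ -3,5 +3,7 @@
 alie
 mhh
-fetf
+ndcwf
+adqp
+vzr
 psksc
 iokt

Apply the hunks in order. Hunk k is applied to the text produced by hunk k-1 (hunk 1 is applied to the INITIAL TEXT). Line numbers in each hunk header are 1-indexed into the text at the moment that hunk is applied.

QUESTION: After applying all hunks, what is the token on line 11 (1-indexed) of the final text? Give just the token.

Answer: dvwre

Derivation:
Hunk 1: at line 2 remove [rvurh] add [mhh,fetf] -> 8 lines: gabr nkqxv alie mhh fetf psksc uirge grbdg
Hunk 2: at line 6 remove [uirge] add [iokt,pgcmw,dvwre] -> 10 lines: gabr nkqxv alie mhh fetf psksc iokt pgcmw dvwre grbdg
Hunk 3: at line 3 remove [fetf] add [ndcwf,adqp,vzr] -> 12 lines: gabr nkqxv alie mhh ndcwf adqp vzr psksc iokt pgcmw dvwre grbdg
Final line 11: dvwre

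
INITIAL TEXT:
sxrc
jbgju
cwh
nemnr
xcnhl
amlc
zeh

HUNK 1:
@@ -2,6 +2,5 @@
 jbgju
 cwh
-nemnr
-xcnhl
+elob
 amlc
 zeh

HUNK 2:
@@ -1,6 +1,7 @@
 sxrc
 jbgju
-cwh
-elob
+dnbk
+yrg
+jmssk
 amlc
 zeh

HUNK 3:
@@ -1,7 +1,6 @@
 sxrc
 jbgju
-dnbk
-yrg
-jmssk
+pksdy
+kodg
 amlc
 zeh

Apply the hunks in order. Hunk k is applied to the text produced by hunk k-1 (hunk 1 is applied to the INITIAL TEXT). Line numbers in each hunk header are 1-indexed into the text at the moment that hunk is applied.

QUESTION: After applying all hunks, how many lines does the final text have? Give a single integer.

Answer: 6

Derivation:
Hunk 1: at line 2 remove [nemnr,xcnhl] add [elob] -> 6 lines: sxrc jbgju cwh elob amlc zeh
Hunk 2: at line 1 remove [cwh,elob] add [dnbk,yrg,jmssk] -> 7 lines: sxrc jbgju dnbk yrg jmssk amlc zeh
Hunk 3: at line 1 remove [dnbk,yrg,jmssk] add [pksdy,kodg] -> 6 lines: sxrc jbgju pksdy kodg amlc zeh
Final line count: 6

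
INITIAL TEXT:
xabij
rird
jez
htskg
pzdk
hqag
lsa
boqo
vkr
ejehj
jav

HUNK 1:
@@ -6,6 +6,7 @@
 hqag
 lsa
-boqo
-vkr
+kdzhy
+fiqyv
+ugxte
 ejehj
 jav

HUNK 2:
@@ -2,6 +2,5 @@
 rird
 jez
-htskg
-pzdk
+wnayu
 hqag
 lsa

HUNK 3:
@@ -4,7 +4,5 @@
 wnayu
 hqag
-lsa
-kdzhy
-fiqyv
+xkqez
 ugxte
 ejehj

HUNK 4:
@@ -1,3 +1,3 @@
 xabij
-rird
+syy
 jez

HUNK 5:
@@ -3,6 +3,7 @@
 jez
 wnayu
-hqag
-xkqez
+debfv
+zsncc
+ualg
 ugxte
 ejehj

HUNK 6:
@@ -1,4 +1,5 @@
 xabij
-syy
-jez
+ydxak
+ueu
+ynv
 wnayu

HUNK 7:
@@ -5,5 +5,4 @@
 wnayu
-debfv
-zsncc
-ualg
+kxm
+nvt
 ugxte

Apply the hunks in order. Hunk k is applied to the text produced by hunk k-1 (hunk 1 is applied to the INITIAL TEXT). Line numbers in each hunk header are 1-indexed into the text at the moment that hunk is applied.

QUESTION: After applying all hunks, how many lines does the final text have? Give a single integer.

Hunk 1: at line 6 remove [boqo,vkr] add [kdzhy,fiqyv,ugxte] -> 12 lines: xabij rird jez htskg pzdk hqag lsa kdzhy fiqyv ugxte ejehj jav
Hunk 2: at line 2 remove [htskg,pzdk] add [wnayu] -> 11 lines: xabij rird jez wnayu hqag lsa kdzhy fiqyv ugxte ejehj jav
Hunk 3: at line 4 remove [lsa,kdzhy,fiqyv] add [xkqez] -> 9 lines: xabij rird jez wnayu hqag xkqez ugxte ejehj jav
Hunk 4: at line 1 remove [rird] add [syy] -> 9 lines: xabij syy jez wnayu hqag xkqez ugxte ejehj jav
Hunk 5: at line 3 remove [hqag,xkqez] add [debfv,zsncc,ualg] -> 10 lines: xabij syy jez wnayu debfv zsncc ualg ugxte ejehj jav
Hunk 6: at line 1 remove [syy,jez] add [ydxak,ueu,ynv] -> 11 lines: xabij ydxak ueu ynv wnayu debfv zsncc ualg ugxte ejehj jav
Hunk 7: at line 5 remove [debfv,zsncc,ualg] add [kxm,nvt] -> 10 lines: xabij ydxak ueu ynv wnayu kxm nvt ugxte ejehj jav
Final line count: 10

Answer: 10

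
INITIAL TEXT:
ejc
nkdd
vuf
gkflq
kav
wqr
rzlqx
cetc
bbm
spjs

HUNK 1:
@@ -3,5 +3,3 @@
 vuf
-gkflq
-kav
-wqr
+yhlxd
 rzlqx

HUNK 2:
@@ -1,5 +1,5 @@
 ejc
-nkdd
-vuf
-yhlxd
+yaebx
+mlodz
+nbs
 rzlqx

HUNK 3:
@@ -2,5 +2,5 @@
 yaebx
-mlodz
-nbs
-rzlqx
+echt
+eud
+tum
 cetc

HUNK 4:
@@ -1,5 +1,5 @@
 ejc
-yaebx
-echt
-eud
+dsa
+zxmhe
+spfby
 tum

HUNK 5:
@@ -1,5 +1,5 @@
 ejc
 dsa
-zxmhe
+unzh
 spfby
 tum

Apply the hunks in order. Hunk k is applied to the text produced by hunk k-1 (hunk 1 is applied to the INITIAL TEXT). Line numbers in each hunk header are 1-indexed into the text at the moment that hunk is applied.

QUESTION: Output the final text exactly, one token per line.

Answer: ejc
dsa
unzh
spfby
tum
cetc
bbm
spjs

Derivation:
Hunk 1: at line 3 remove [gkflq,kav,wqr] add [yhlxd] -> 8 lines: ejc nkdd vuf yhlxd rzlqx cetc bbm spjs
Hunk 2: at line 1 remove [nkdd,vuf,yhlxd] add [yaebx,mlodz,nbs] -> 8 lines: ejc yaebx mlodz nbs rzlqx cetc bbm spjs
Hunk 3: at line 2 remove [mlodz,nbs,rzlqx] add [echt,eud,tum] -> 8 lines: ejc yaebx echt eud tum cetc bbm spjs
Hunk 4: at line 1 remove [yaebx,echt,eud] add [dsa,zxmhe,spfby] -> 8 lines: ejc dsa zxmhe spfby tum cetc bbm spjs
Hunk 5: at line 1 remove [zxmhe] add [unzh] -> 8 lines: ejc dsa unzh spfby tum cetc bbm spjs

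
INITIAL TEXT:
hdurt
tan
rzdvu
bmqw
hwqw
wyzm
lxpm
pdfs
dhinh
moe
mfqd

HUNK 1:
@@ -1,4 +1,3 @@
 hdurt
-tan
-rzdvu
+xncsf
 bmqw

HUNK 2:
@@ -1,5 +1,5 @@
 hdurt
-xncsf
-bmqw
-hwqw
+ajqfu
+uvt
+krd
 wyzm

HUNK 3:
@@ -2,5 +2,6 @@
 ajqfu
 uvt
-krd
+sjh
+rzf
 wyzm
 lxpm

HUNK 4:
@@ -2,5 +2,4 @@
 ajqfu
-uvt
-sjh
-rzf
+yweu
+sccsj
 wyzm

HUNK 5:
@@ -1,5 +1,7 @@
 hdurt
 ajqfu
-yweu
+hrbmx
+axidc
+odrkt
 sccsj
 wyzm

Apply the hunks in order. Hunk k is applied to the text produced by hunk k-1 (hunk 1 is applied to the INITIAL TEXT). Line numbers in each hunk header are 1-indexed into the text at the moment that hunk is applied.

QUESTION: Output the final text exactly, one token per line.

Answer: hdurt
ajqfu
hrbmx
axidc
odrkt
sccsj
wyzm
lxpm
pdfs
dhinh
moe
mfqd

Derivation:
Hunk 1: at line 1 remove [tan,rzdvu] add [xncsf] -> 10 lines: hdurt xncsf bmqw hwqw wyzm lxpm pdfs dhinh moe mfqd
Hunk 2: at line 1 remove [xncsf,bmqw,hwqw] add [ajqfu,uvt,krd] -> 10 lines: hdurt ajqfu uvt krd wyzm lxpm pdfs dhinh moe mfqd
Hunk 3: at line 2 remove [krd] add [sjh,rzf] -> 11 lines: hdurt ajqfu uvt sjh rzf wyzm lxpm pdfs dhinh moe mfqd
Hunk 4: at line 2 remove [uvt,sjh,rzf] add [yweu,sccsj] -> 10 lines: hdurt ajqfu yweu sccsj wyzm lxpm pdfs dhinh moe mfqd
Hunk 5: at line 1 remove [yweu] add [hrbmx,axidc,odrkt] -> 12 lines: hdurt ajqfu hrbmx axidc odrkt sccsj wyzm lxpm pdfs dhinh moe mfqd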